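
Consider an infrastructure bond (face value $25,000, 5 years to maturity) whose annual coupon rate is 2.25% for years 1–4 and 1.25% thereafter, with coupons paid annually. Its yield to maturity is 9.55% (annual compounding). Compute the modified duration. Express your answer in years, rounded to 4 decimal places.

Periodic yield y = 0.0955. First find Macaulay duration:
  t   CF        PV=CF/(1+0.0955)^t    t·PV
  1       562.50       513.4642       513.4642
  2       562.50       468.7030       937.4061
  3       562.50       427.8439     1,283.5318
  4       562.50       390.5467     1,562.1869
  5    25,312.50    16,042.5400    80,212.7000
  Σ                 17,843.0979    84,509.2890
P = 17,843.0979; Macaulay duration = 84,509.2890 / 17,843.0979 = 4.73625 years.
Modified duration = D_Mac / (1 + y) = 4.73625 / 1.0955 = 4.32336 years.

4.3234 years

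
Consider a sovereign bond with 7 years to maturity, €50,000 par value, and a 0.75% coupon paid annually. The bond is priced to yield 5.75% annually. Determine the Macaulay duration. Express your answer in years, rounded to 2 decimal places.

6.81 years

Periodic yield y = 0.0575. Discount each cash flow and weight by its year:
  t   CF        PV=CF/(1+0.0575)^t    t·PV
  1       375.00       354.6099       354.6099
  2       375.00       335.3285       670.6571
  3       375.00       317.0955       951.2866
  4       375.00       299.8539     1,199.4158
  5       375.00       283.5498     1,417.7491
  6       375.00       268.1322     1,608.7933
  7    50,375.00    34,060.6104   238,424.2729
  Σ                 35,919.1804   244,626.7848
Price P = Σ PV = 35,919.1804.
Macaulay duration = Σ(t·PV) / P = 244,626.7848 / 35,919.1804 = 6.81048 years.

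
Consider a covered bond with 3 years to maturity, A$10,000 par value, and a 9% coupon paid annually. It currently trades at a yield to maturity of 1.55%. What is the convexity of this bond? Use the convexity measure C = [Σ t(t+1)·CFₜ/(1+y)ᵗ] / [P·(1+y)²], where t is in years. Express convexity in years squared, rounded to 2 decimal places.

10.51

With y = 0.0155:
  t   CF        PV=CF/(1+0.0155)^t    t·PV        t(t+1)·PV
  1       900.00       886.2629       886.2629       1,772.5258
  2       900.00       872.7355     1,745.4710       5,236.4131
  3    10,900.00    10,408.4657    31,225.3971     124,901.5882
  Σ                 12,167.4641    33,857.1310     131,910.5272
P = 12,167.4641.
Convexity = Σ t(t+1)·PV / [P·(1+y)²] = 131,910.5272 / (12,167.4641 × 1.031240) = 10.51283.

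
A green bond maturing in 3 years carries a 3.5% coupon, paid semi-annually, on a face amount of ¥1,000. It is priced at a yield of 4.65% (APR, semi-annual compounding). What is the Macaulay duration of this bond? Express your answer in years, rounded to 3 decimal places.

2.871 years

Periodic yield y = 0.02325. Discount each cash flow and weight by its period:
  t   CF        PV=CF/(1+0.02325)^t    t·PV
  1        17.50        17.1024        17.1024
  2        17.50        16.7138        33.4275
  3        17.50        16.3340        49.0020
  4        17.50        15.9629        63.8515
  5        17.50        15.6002        78.0008
  6     1,017.50       886.4289     5,318.5733
  Σ                    968.1421     5,559.9576
Price P = Σ PV = 968.1421.
Macaulay duration = Σ(t·PV) / P = 5,559.9576 / 968.1421 = 5.74291 half-year periods.
In years: 5.74291 / 2 = 2.87146 years.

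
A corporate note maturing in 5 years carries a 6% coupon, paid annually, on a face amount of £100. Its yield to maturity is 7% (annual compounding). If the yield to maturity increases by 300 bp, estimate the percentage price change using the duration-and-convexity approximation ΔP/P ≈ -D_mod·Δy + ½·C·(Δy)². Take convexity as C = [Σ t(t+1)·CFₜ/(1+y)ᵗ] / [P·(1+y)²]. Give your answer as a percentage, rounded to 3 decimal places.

-11.475%

With y = 0.07:
  t   CF        PV=CF/(1+0.07)^t    t·PV        t(t+1)·PV
  1         6.00         5.6075         5.6075          11.2150
  2         6.00         5.2406        10.4813          31.4438
  3         6.00         4.8978        14.6934          58.7734
  4         6.00         4.5774        18.3095          91.5474
  5       106.00        75.5765       377.8827       2,267.2961
  Σ                     95.8998       426.9743       2,460.2757
P = 95.8998; D_Mac = 4.45230 yrs; D_mod = 4.16102 yrs; C = 22.40776.
Duration effect: -4.16102 × (+0.03) = -0.124831
Convexity effect: 0.5 × 22.40776 × (0.03)² = +0.0100835
ΔP/P ≈ -0.124831 + 0.0100835 = -0.114747 = -11.4747%.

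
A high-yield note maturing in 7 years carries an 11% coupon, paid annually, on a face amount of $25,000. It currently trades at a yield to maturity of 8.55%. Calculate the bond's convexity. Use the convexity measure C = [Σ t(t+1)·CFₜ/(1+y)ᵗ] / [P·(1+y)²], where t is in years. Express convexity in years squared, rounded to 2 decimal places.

32.73

With y = 0.0855:
  t   CF        PV=CF/(1+0.0855)^t    t·PV        t(t+1)·PV
  1     2,750.00     2,533.3947     2,533.3947       5,066.7895
  2     2,750.00     2,333.8505     4,667.7011      14,003.1032
  3     2,750.00     2,150.0235     6,450.0706      25,800.2822
  4     2,750.00     1,980.6757     7,922.7030      39,613.5148
  5     2,750.00     1,824.6667     9,123.3337      54,740.0021
  6     2,750.00     1,680.9459    10,085.6752      70,599.7263
  7    27,750.00    15,626.2293   109,383.6051     875,068.8409
  Σ                 28,129.7864   150,166.4833   1,084,892.2590
P = 28,129.7864.
Convexity = Σ t(t+1)·PV / [P·(1+y)²] = 1,084,892.2590 / (28,129.7864 × 1.178310) = 32.73109.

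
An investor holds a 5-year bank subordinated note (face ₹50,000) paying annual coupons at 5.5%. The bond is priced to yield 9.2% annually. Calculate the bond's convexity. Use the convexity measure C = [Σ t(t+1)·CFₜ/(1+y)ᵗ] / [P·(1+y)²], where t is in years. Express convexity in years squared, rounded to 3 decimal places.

With y = 0.092:
  t   CF        PV=CF/(1+0.092)^t    t·PV        t(t+1)·PV
  1     2,750.00     2,518.3150     2,518.3150       5,036.6300
  2     2,750.00     2,306.1493     4,612.2986      13,836.8957
  3     2,750.00     2,111.8583     6,335.5750      25,342.2998
  4     2,750.00     1,933.9362     7,735.7448      38,678.7238
  5    52,750.00    33,971.0736   169,855.3680   1,019,132.2077
  Σ                 42,841.3324   191,057.3013   1,102,026.7571
P = 42,841.3324.
Convexity = Σ t(t+1)·PV / [P·(1+y)²] = 1,102,026.7571 / (42,841.3324 × 1.192464) = 21.57168.

21.572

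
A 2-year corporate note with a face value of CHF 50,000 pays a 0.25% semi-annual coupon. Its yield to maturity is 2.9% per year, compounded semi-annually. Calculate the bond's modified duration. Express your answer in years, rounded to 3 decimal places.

Periodic yield y = 0.0145. First find Macaulay duration:
  t   CF        PV=CF/(1+0.0145)^t    t·PV
  1        62.50        61.6067        61.6067
  2        62.50        60.7262       121.4523
  3        62.50        59.8582       179.5747
  4    50,062.50    47,261.1547   189,044.6187
  Σ                 47,443.3458   189,407.2524
P = 47,443.3458; Macaulay duration = 189,407.2524 / 47,443.3458 = 3.99228 half-year periods = 1.99614 years.
Modified duration = D_Mac / (1 + y) = 1.99614 / 1.0145 = 1.96761 years.

1.968 years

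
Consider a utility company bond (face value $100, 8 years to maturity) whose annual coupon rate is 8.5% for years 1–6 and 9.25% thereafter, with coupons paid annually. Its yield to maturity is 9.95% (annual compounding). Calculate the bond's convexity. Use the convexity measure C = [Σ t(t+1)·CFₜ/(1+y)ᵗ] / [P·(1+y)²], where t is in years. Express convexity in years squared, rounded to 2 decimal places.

40.57

With y = 0.0995:
  t   CF        PV=CF/(1+0.0995)^t    t·PV        t(t+1)·PV
  1         8.50         7.7308         7.7308          15.4616
  2         8.50         7.0312        14.0624          42.1871
  3         8.50         6.3949        19.1847          76.7387
  4         8.50         5.8162        23.2647         116.3236
  5         8.50         5.2898        26.4492         158.6953
  6         8.50         4.8111        28.8668         202.0677
  7         9.25         4.7618        33.3329         266.6632
  8       109.25        51.1516       409.2131       3,682.9182
  Σ                     92.9875       562.1046       4,561.0554
P = 92.9875.
Convexity = Σ t(t+1)·PV / [P·(1+y)²] = 4,561.0554 / (92.9875 × 1.208900) = 40.57423.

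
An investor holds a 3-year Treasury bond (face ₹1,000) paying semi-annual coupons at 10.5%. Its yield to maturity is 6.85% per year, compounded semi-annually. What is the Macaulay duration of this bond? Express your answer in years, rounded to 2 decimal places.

2.67 years

Periodic yield y = 0.03425. Discount each cash flow and weight by its period:
  t   CF        PV=CF/(1+0.03425)^t    t·PV
  1        52.50        50.7614        50.7614
  2        52.50        49.0804        98.1608
  3        52.50        47.4551       142.3652
  4        52.50        45.8836       183.5343
  5        52.50        44.3641       221.8205
  6     1,052.50       859.9415     5,159.6492
  Σ                  1,097.4861     5,856.2915
Price P = Σ PV = 1,097.4861.
Macaulay duration = Σ(t·PV) / P = 5,856.2915 / 1,097.4861 = 5.33610 half-year periods.
In years: 5.33610 / 2 = 2.66805 years.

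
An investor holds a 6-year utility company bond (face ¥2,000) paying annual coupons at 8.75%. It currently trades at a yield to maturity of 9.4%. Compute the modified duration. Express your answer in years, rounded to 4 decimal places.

Periodic yield y = 0.094. First find Macaulay duration:
  t   CF        PV=CF/(1+0.094)^t    t·PV
  1       175.00       159.9634       159.9634
  2       175.00       146.2189       292.4377
  3       175.00       133.6553       400.9658
  4       175.00       122.1712       488.6847
  5       175.00       111.6738       558.3692
  6     2,175.00     1,268.6895     7,612.1367
  Σ                  1,942.3720     9,512.5576
P = 1,942.3720; Macaulay duration = 9,512.5576 / 1,942.3720 = 4.89739 years.
Modified duration = D_Mac / (1 + y) = 4.89739 / 1.094 = 4.47659 years.

4.4766 years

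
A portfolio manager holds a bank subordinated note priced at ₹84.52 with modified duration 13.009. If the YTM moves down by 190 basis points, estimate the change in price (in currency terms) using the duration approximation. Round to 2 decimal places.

Duration approximation: ΔP/P ≈ -D_mod · Δy = -13.009 × (-0.019) = +0.247171.
ΔP ≈ 84.52 × (+0.247171) = +20.89089292.

+₹20.89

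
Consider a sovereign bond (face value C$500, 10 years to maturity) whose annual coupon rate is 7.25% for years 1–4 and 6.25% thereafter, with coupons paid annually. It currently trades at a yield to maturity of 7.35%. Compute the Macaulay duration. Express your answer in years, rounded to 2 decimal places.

7.44 years

Periodic yield y = 0.0735. Discount each cash flow and weight by its year:
  t   CF        PV=CF/(1+0.0735)^t    t·PV
  1        36.25        33.7680        33.7680
  2        36.25        31.4560        62.9121
  3        36.25        29.3023        87.9069
  4        36.25        27.2961       109.1842
  5        31.25        21.9200       109.5998
  6        31.25        20.4192       122.5149
  7        31.25        19.0211       133.1477
  8        31.25        17.7188       141.7502
  9        31.25        16.5056       148.5505
  10      531.25       261.3837     2,613.8367
  Σ                    478.7907     3,563.1711
Price P = Σ PV = 478.7907.
Macaulay duration = Σ(t·PV) / P = 3,563.1711 / 478.7907 = 7.44202 years.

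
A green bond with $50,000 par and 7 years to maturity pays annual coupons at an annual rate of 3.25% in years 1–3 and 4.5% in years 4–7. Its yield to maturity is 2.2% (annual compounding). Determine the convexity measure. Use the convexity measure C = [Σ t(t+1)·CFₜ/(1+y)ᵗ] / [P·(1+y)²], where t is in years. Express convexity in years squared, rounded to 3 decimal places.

46.984

With y = 0.022:
  t   CF        PV=CF/(1+0.022)^t    t·PV        t(t+1)·PV
  1     1,625.00     1,590.0196     1,590.0196       3,180.0391
  2     1,625.00     1,555.7921     3,111.5843       9,334.7529
  3     1,625.00     1,522.3015     4,566.9045      18,267.6181
  4     2,250.00     2,062.4287     8,249.7146      41,248.5732
  5     2,250.00     2,018.0320    10,090.1598      60,540.9587
  6     2,250.00     1,974.5910    11,847.5457      82,932.8201
  7    52,250.00    44,867.3092   314,071.1641   2,512,569.3126
  Σ                 55,590.4739   353,527.0926   2,728,074.0747
P = 55,590.4739.
Convexity = Σ t(t+1)·PV / [P·(1+y)²] = 2,728,074.0747 / (55,590.4739 × 1.044484) = 46.98443.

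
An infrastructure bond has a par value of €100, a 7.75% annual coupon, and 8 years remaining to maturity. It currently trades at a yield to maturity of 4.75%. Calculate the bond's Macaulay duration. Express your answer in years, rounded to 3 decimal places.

6.416 years

Periodic yield y = 0.0475. Discount each cash flow and weight by its year:
  t   CF        PV=CF/(1+0.0475)^t    t·PV
  1         7.75         7.3986         7.3986
  2         7.75         7.0631        14.1261
  3         7.75         6.7428        20.2284
  4         7.75         6.4370        25.7481
  5         7.75         6.1451        30.7257
  6         7.75         5.8665        35.1989
  7         7.75         5.6005        39.2032
  8       107.75        74.3336       594.6686
  Σ                    119.5871       767.2976
Price P = Σ PV = 119.5871.
Macaulay duration = Σ(t·PV) / P = 767.2976 / 119.5871 = 6.41622 years.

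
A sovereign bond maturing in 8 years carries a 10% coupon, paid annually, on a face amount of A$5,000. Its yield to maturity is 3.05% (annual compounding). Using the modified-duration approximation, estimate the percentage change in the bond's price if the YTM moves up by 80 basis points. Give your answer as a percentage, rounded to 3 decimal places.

Periodic yield y = 0.0305. Modified duration first:
  t   CF        PV=CF/(1+0.0305)^t    t·PV
  1       500.00       485.2014       485.2014
  2       500.00       470.8407       941.6814
  3       500.00       456.9051     1,370.7153
  4       500.00       443.3820     1,773.5278
  5       500.00       430.2591     2,151.2953
  6       500.00       417.5246     2,505.1474
  7       500.00       405.1670     2,836.1688
  8     5,500.00     4,324.9264    34,599.4111
  Σ                  7,434.2061    46,663.1486
P = 7,434.2061; D_Mac = 6.27682 yrs; D_mod = 6.27682/(1+0.0305) = 6.09104 yrs.
ΔP/P ≈ -D_mod · Δy = -6.09104 × (+0.008) = -0.048728 = -4.8728%.

-4.873%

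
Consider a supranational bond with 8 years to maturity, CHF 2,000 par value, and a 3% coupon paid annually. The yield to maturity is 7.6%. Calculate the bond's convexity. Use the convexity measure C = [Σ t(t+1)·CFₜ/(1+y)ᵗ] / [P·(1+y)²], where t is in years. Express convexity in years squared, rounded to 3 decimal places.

With y = 0.076:
  t   CF        PV=CF/(1+0.076)^t    t·PV        t(t+1)·PV
  1        60.00        55.7621        55.7621         111.5242
  2        60.00        51.8235       103.6470         310.9410
  3        60.00        48.1631       144.4893         577.9572
  4        60.00        44.7612       179.0450         895.2249
  5        60.00        41.5997       207.9984       1,247.9901
  6        60.00        38.6614       231.9684       1,623.7790
  7        60.00        35.9307       251.5147       2,012.1177
  8     2,060.00     1,146.4868     9,171.8942      82,547.0479
  Σ                  1,463.1884    10,346.3191      89,326.5819
P = 1,463.1884.
Convexity = Σ t(t+1)·PV / [P·(1+y)²] = 89,326.5819 / (1,463.1884 × 1.157776) = 52.72977.

52.730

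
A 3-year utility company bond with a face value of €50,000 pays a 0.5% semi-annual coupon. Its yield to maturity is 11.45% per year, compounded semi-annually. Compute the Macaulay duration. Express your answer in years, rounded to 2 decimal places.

2.98 years

Periodic yield y = 0.05725. Discount each cash flow and weight by its period:
  t   CF        PV=CF/(1+0.05725)^t    t·PV
  1       125.00       118.2313       118.2313
  2       125.00       111.8290       223.6581
  3       125.00       105.7735       317.3205
  4       125.00       100.0459       400.1835
  5       125.00        94.6284       473.1421
  6    50,125.00    35,891.2201   215,347.3209
  Σ                 36,421.7283   216,879.8564
Price P = Σ PV = 36,421.7283.
Macaulay duration = Σ(t·PV) / P = 216,879.8564 / 36,421.7283 = 5.95468 half-year periods.
In years: 5.95468 / 2 = 2.97734 years.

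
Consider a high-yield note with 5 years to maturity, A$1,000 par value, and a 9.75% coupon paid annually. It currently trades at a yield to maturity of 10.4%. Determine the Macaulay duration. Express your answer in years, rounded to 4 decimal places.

Periodic yield y = 0.104. Discount each cash flow and weight by its year:
  t   CF        PV=CF/(1+0.104)^t    t·PV
  1        97.50        88.3152        88.3152
  2        97.50        79.9957       159.9913
  3        97.50        72.4598       217.3795
  4        97.50        65.6339       262.5357
  5     1,097.50       669.2050     3,346.0249
  Σ                    975.6096     4,074.2466
Price P = Σ PV = 975.6096.
Macaulay duration = Σ(t·PV) / P = 4,074.2466 / 975.6096 = 4.17610 years.

4.1761 years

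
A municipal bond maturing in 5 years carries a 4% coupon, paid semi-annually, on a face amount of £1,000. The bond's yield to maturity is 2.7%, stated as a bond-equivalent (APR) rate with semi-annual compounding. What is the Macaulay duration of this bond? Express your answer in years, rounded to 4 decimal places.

4.5958 years

Periodic yield y = 0.0135. Discount each cash flow and weight by its period:
  t   CF        PV=CF/(1+0.0135)^t    t·PV
  1        20.00        19.7336        19.7336
  2        20.00        19.4707        38.9415
  3        20.00        19.2114        57.6342
  4        20.00        18.9555        75.8220
  5        20.00        18.7030        93.5150
  6        20.00        18.4539       110.7232
  7        20.00        18.2081       127.4564
  8        20.00        17.9655       143.7242
  9        20.00        17.7262       159.5360
  10    1,020.00       891.9955     8,919.9545
  Σ                  1,060.4234     9,747.0406
Price P = Σ PV = 1,060.4234.
Macaulay duration = Σ(t·PV) / P = 9,747.0406 / 1,060.4234 = 9.19165 half-year periods.
In years: 9.19165 / 2 = 4.59583 years.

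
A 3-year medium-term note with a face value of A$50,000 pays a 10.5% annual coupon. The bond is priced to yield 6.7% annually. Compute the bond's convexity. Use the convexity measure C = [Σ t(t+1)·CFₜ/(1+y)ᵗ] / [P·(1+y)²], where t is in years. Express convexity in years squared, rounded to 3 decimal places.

With y = 0.067:
  t   CF        PV=CF/(1+0.067)^t    t·PV        t(t+1)·PV
  1     5,250.00     4,920.3374     4,920.3374       9,840.6748
  2     5,250.00     4,611.3753     9,222.7505      27,668.2515
  3    55,250.00    45,481.9445   136,445.8336     545,783.3342
  Σ                 55,013.6572   150,588.9215     583,292.2605
P = 55,013.6572.
Convexity = Σ t(t+1)·PV / [P·(1+y)²] = 583,292.2605 / (55,013.6572 × 1.138489) = 9.31294.

9.313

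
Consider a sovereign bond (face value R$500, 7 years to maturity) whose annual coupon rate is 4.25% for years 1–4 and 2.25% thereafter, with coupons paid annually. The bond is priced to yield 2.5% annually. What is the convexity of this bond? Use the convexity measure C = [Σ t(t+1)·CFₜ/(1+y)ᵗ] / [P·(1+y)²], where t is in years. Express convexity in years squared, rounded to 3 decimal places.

45.958

With y = 0.025:
  t   CF        PV=CF/(1+0.025)^t    t·PV        t(t+1)·PV
  1        21.25        20.7317        20.7317          41.4634
  2        21.25        20.2261        40.4521         121.3563
  3        21.25        19.7327        59.1982         236.7928
  4        21.25        19.2515        77.0058         385.0290
  5        11.25         9.9434        49.7168         298.3008
  6        11.25         9.7008        58.2050         407.4353
  7       511.25       430.0969     3,010.6780      24,085.4237
  Σ                    529.6830     3,315.9876      25,575.8014
P = 529.6830.
Convexity = Σ t(t+1)·PV / [P·(1+y)²] = 25,575.8014 / (529.6830 × 1.050625) = 45.95846.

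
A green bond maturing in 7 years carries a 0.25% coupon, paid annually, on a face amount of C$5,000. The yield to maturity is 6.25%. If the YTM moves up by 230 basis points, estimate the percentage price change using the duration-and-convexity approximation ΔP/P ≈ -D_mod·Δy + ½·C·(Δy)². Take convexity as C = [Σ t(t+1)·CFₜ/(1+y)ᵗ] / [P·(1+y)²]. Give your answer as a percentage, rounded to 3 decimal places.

With y = 0.0625:
  t   CF        PV=CF/(1+0.0625)^t    t·PV        t(t+1)·PV
  1        12.50        11.7647        11.7647          23.5294
  2        12.50        11.0727        22.1453          66.4360
  3        12.50        10.4213        31.2640         125.0560
  4        12.50         9.8083        39.2332         196.1662
  5        12.50         9.2314        46.1568         276.9406
  6        12.50         8.6883        52.1300         364.9099
  7     5,012.50     3,279.0785    22,953.5495     183,628.3964
  Σ                  3,340.0652    23,156.2436     184,681.4345
P = 3,340.0652; D_Mac = 6.93287 yrs; D_mod = 6.52506 yrs; C = 48.97906.
Duration effect: -6.52506 × (+0.023) = -0.150076
Convexity effect: 0.5 × 48.97906 × (0.023)² = +0.0129550
ΔP/P ≈ -0.150076 + 0.0129550 = -0.137121 = -13.7121%.

-13.712%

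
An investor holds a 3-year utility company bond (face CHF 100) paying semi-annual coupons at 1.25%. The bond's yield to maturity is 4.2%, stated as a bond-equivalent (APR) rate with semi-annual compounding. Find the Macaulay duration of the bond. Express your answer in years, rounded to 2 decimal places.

Periodic yield y = 0.021. Discount each cash flow and weight by its period:
  t   CF        PV=CF/(1+0.021)^t    t·PV
  1        0.625         0.6121         0.6121
  2        0.625         0.5996         1.1991
  3        0.625         0.5872         1.7617
  4        0.625         0.5751         2.3006
  5        0.625         0.5633         2.8166
  6      100.625        88.8283       532.9699
  Σ                     91.7657       541.6600
Price P = Σ PV = 91.7657.
Macaulay duration = Σ(t·PV) / P = 541.6600 / 91.7657 = 5.90264 half-year periods.
In years: 5.90264 / 2 = 2.95132 years.

2.95 years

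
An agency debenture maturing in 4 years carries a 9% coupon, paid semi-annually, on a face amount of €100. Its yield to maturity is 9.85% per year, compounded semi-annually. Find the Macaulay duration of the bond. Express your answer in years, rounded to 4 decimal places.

3.4372 years

Periodic yield y = 0.04925. Discount each cash flow and weight by its period:
  t   CF        PV=CF/(1+0.04925)^t    t·PV
  1         4.50         4.2888         4.2888
  2         4.50         4.0875         8.1749
  3         4.50         3.8956        11.6868
  4         4.50         3.7128        14.8510
  5         4.50         3.5385        17.6924
  6         4.50         3.3724        20.2344
  7         4.50         3.2141        22.4987
  8       104.50        71.1352       569.0815
  Σ                     97.2448       668.5086
Price P = Σ PV = 97.2448.
Macaulay duration = Σ(t·PV) / P = 668.5086 / 97.2448 = 6.87449 half-year periods.
In years: 6.87449 / 2 = 3.43725 years.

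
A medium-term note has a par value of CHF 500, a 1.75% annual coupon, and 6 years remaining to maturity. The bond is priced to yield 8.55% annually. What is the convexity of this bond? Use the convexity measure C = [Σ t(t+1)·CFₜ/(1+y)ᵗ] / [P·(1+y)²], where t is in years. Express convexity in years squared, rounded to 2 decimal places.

33.18

With y = 0.0855:
  t   CF        PV=CF/(1+0.0855)^t    t·PV        t(t+1)·PV
  1         8.75         8.0608         8.0608          16.1216
  2         8.75         7.4259        14.8518          44.5553
  3         8.75         6.8410        20.5230          82.0918
  4         8.75         6.3022        25.2086         126.0430
  5         8.75         5.8058        29.0288         174.1727
  6       508.75       310.9750     1,865.8499      13,060.9494
  Σ                    345.4106     1,963.5228      13,503.9338
P = 345.4106.
Convexity = Σ t(t+1)·PV / [P·(1+y)²] = 13,503.9338 / (345.4106 × 1.178310) = 33.17913.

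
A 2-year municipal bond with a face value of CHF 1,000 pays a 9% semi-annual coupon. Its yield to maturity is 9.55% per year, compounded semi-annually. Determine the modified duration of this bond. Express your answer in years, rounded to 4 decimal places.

1.7884 years

Periodic yield y = 0.04775. First find Macaulay duration:
  t   CF        PV=CF/(1+0.04775)^t    t·PV
  1        45.00        42.9492        42.9492
  2        45.00        40.9918        81.9836
  3        45.00        39.1237       117.3710
  4     1,045.00       867.1328     3,468.5312
  Σ                    990.1975     3,710.8350
P = 990.1975; Macaulay duration = 3,710.8350 / 990.1975 = 3.74757 half-year periods = 1.87379 years.
Modified duration = D_Mac / (1 + y) = 1.87379 / 1.04775 = 1.78839 years.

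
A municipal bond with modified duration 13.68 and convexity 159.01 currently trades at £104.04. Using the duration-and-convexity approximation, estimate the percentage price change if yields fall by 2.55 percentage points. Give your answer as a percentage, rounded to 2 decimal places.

+40.05%

Duration effect: -D_mod·Δy = -13.68 × (-0.0255) = +0.348840
Convexity effect: ½·C·(Δy)² = 0.5 × 159.01 × (-0.0255)² = +0.05169812625
ΔP/P ≈ +0.348840 + 0.05169812625 = +0.40053812625
= +40.053812625%.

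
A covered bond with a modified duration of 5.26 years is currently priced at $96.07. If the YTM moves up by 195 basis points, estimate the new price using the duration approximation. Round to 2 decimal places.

$86.22

Duration approximation: ΔP/P ≈ -D_mod · Δy = -5.26 × (+0.0195) = -0.102570.
New price ≈ 96.07 × (1 - 0.102570) = 86.2161001.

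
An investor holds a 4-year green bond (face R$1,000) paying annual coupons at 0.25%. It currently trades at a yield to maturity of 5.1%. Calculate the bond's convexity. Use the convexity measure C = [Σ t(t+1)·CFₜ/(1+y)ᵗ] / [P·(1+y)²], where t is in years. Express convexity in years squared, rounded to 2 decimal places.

18.01

With y = 0.051:
  t   CF        PV=CF/(1+0.051)^t    t·PV        t(t+1)·PV
  1         2.50         2.3787         2.3787           4.7574
  2         2.50         2.2633         4.5265          13.5796
  3         2.50         2.1534         6.4603          25.8412
  4     1,002.50       821.6248     3,286.4990      16,432.4952
  Σ                    828.4201     3,299.8645      16,476.6733
P = 828.4201.
Convexity = Σ t(t+1)·PV / [P·(1+y)²] = 16,476.6733 / (828.4201 × 1.104601) = 18.00584.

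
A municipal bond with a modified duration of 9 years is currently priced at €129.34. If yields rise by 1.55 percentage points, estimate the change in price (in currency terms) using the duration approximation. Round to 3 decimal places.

Duration approximation: ΔP/P ≈ -D_mod · Δy = -9 × (+0.0155) = -0.139500.
ΔP ≈ 129.34 × (-0.139500) = -18.04293.

-€18.043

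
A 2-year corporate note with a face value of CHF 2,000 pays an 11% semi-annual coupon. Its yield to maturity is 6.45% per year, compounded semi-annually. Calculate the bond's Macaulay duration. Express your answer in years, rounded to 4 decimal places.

Periodic yield y = 0.03225. Discount each cash flow and weight by its period:
  t   CF        PV=CF/(1+0.03225)^t    t·PV
  1       110.00       106.5633       106.5633
  2       110.00       103.2340       206.4681
  3       110.00       100.0088       300.0263
  4     2,110.00     1,858.4158     7,433.6632
  Σ                  2,168.2219     8,046.7209
Price P = Σ PV = 2,168.2219.
Macaulay duration = Σ(t·PV) / P = 8,046.7209 / 2,168.2219 = 3.71121 half-year periods.
In years: 3.71121 / 2 = 1.85560 years.

1.8556 years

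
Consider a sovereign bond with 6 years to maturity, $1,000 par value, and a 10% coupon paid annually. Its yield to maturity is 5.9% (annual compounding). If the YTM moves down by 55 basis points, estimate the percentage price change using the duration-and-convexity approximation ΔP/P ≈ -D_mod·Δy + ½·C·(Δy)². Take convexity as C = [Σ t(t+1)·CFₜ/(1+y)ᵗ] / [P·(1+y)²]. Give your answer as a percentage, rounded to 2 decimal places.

With y = 0.059:
  t   CF        PV=CF/(1+0.059)^t    t·PV        t(t+1)·PV
  1       100.00        94.4287        94.4287         188.8574
  2       100.00        89.1678       178.3356         535.0068
  3       100.00        84.2000       252.6000       1,010.4001
  4       100.00        79.5090       318.0359       1,590.1795
  5       100.00        75.0793       375.3965       2,252.3789
  6     1,100.00       779.8605     4,679.1630      32,754.1411
  Σ                  1,202.2453     5,897.9597      38,330.9638
P = 1,202.2453; D_Mac = 4.90579 yrs; D_mod = 4.63247 yrs; C = 28.42921.
Duration effect: -4.63247 × (-0.0055) = +0.025479
Convexity effect: 0.5 × 28.42921 × (-0.0055)² = +0.0004300
ΔP/P ≈ +0.025479 + 0.0004300 = +0.025909 = +2.5909%.

+2.59%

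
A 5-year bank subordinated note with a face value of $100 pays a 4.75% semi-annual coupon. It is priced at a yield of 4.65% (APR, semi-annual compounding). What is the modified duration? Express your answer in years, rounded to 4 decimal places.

4.4079 years

Periodic yield y = 0.02325. First find Macaulay duration:
  t   CF        PV=CF/(1+0.02325)^t    t·PV
  1        2.375         2.3210         2.3210
  2        2.375         2.2683         4.5366
  3        2.375         2.2168         6.6503
  4        2.375         2.1664         8.6656
  5        2.375         2.1172        10.5858
  6        2.375         2.0691        12.4144
  7        2.375         2.0220        14.1543
  8        2.375         1.9761        15.8088
  9        2.375         1.9312        17.3808
  10     102.375        81.3535       813.5353
  Σ                    100.4416       906.0529
P = 100.4416; Macaulay duration = 906.0529 / 100.4416 = 9.02069 half-year periods = 4.51035 years.
Modified duration = D_Mac / (1 + y) = 4.51035 / 1.02325 = 4.40786 years.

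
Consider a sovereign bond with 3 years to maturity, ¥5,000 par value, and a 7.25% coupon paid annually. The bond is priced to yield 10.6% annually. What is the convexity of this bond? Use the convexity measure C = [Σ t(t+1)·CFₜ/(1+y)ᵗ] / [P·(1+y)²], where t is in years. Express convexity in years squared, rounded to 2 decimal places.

8.91

With y = 0.106:
  t   CF        PV=CF/(1+0.106)^t    t·PV        t(t+1)·PV
  1       362.50       327.7577       327.7577         655.5154
  2       362.50       296.3451       592.6902       1,778.0706
  3     5,362.50     3,963.7105    11,891.1314      47,564.5257
  Σ                  4,587.8133    12,811.5793      49,998.1117
P = 4,587.8133.
Convexity = Σ t(t+1)·PV / [P·(1+y)²] = 49,998.1117 / (4,587.8133 × 1.223236) = 8.90918.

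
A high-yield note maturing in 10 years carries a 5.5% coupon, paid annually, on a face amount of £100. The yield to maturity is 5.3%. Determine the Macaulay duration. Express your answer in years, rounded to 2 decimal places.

Periodic yield y = 0.053. Discount each cash flow and weight by its year:
  t   CF        PV=CF/(1+0.053)^t    t·PV
  1         5.50         5.2232         5.2232
  2         5.50         4.9603         9.9206
  3         5.50         4.7106        14.1318
  4         5.50         4.4735        17.8941
  5         5.50         4.2484        21.2418
  6         5.50         4.0345        24.2072
  7         5.50         3.8315        26.8202
  8         5.50         3.6386        29.1089
  9         5.50         3.4555        31.0992
  10      105.50        62.9461       629.4609
  Σ                    101.5221       809.1078
Price P = Σ PV = 101.5221.
Macaulay duration = Σ(t·PV) / P = 809.1078 / 101.5221 = 7.96977 years.

7.97 years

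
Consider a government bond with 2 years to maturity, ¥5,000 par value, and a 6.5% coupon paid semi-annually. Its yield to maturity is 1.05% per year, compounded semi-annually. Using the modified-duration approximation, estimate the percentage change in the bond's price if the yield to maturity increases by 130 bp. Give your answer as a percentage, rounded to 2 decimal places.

Periodic yield y = 0.00525. Modified duration first:
  t   CF        PV=CF/(1+0.00525)^t    t·PV
  1       162.50       161.6513       161.6513
  2       162.50       160.8071       321.6142
  3       162.50       159.9673       479.9018
  4     5,162.50     5,055.4956    20,221.9824
  Σ                  5,537.9213    21,185.1498
P = 5,537.9213; D_Mac = 3.82547 half-year periods = 1.91273 yrs; D_mod = 1.91273/(1+0.00525) = 1.90275 yrs.
ΔP/P ≈ -D_mod · Δy = -1.90275 × (+0.013) = -0.024736 = -2.4736%.

-2.47%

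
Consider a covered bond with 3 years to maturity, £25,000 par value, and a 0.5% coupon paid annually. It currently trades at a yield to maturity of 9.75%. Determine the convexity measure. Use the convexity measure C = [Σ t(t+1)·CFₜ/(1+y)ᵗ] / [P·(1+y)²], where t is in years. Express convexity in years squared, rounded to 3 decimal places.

With y = 0.0975:
  t   CF        PV=CF/(1+0.0975)^t    t·PV        t(t+1)·PV
  1       125.00       113.8952       113.8952         227.7904
  2       125.00       103.7770       207.5539         622.6618
  3    25,125.00    19,006.0770    57,018.2309     228,072.9236
  Σ                 19,223.7491    57,339.6800     228,923.3758
P = 19,223.7491.
Convexity = Σ t(t+1)·PV / [P·(1+y)²] = 228,923.3758 / (19,223.7491 × 1.204506) = 9.88651.

9.887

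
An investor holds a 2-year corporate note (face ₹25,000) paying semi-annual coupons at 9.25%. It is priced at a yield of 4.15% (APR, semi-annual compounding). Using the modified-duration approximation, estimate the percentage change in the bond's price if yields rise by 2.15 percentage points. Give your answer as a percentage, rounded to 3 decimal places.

-3.955%

Periodic yield y = 0.02075. Modified duration first:
  t   CF        PV=CF/(1+0.02075)^t    t·PV
  1     1,156.25     1,132.7455     1,132.7455
  2     1,156.25     1,109.7189     2,219.4377
  3     1,156.25     1,087.1603     3,261.4809
  4    26,156.25    24,093.3908    96,373.5633
  Σ                 27,423.0155   102,987.2274
P = 27,423.0155; D_Mac = 3.75550 half-year periods = 1.87775 yrs; D_mod = 1.87775/(1+0.02075) = 1.83958 yrs.
ΔP/P ≈ -D_mod · Δy = -1.83958 × (+0.0215) = -0.039551 = -3.9551%.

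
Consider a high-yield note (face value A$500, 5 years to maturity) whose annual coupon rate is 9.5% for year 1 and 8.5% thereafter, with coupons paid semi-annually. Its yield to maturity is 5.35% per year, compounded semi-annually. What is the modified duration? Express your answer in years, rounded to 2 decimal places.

4.10 years

Periodic yield y = 0.02675. First find Macaulay duration:
  t   CF        PV=CF/(1+0.02675)^t    t·PV
  1        23.75        23.1312        23.1312
  2        23.75        22.5286        45.0572
  3        21.25        19.6320        58.8960
  4        21.25        19.1205        76.4821
  5        21.25        18.6224        93.1119
  6        21.25        18.1372       108.8233
  7        21.25        17.6647       123.6528
  8        21.25        17.2045       137.6357
  9        21.25        16.7562       150.8061
  10      521.25       400.3123     4,003.1232
  Σ                    573.1097     4,820.7197
P = 573.1097; Macaulay duration = 4,820.7197 / 573.1097 = 8.41151 half-year periods = 4.20576 years.
Modified duration = D_Mac / (1 + y) = 4.20576 / 1.02675 = 4.09618 years.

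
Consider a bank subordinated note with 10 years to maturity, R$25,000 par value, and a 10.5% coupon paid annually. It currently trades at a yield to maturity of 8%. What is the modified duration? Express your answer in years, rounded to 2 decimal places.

Periodic yield y = 0.08. First find Macaulay duration:
  t   CF        PV=CF/(1+0.08)^t    t·PV
  1     2,625.00     2,430.5556     2,430.5556
  2     2,625.00     2,250.5144     4,501.0288
  3     2,625.00     2,083.8096     6,251.4289
  4     2,625.00     1,929.4534     7,717.8135
  5     2,625.00     1,786.5309     8,932.6545
  6     2,625.00     1,654.1953     9,925.1716
  7     2,625.00     1,531.6623    10,721.6360
  8     2,625.00     1,418.2058    11,345.6466
  9     2,625.00     1,313.1535    11,818.3818
  10   27,625.00    12,795.7201   127,957.2011
  Σ                 29,193.8009   201,601.5183
P = 29,193.8009; Macaulay duration = 201,601.5183 / 29,193.8009 = 6.90563 years.
Modified duration = D_Mac / (1 + y) = 6.90563 / 1.08 = 6.39410 years.

6.39 years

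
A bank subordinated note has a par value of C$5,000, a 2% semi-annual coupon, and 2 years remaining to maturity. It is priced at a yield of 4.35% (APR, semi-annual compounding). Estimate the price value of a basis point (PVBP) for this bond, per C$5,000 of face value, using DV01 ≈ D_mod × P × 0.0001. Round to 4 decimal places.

C$0.9209

Periodic yield y = 0.02175.
  t   CF        PV=CF/(1+0.02175)^t    t·PV
  1        50.00        48.9356        48.9356
  2        50.00        47.8940        95.7879
  3        50.00        46.8744       140.6233
  4     5,050.00     4,633.5387    18,534.1547
  Σ                  4,777.2427    18,819.5016
P = 4,777.2427; D_Mac = 3.93941 half-year periods = 1.96970 yrs; D_mod = 1.92777 yrs.
DV01 ≈ 1.92777 × 4,777.2427 × 0.0001 = 0.920945.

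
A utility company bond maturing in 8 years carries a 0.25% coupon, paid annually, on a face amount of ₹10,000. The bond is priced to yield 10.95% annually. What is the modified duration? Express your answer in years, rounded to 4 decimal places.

7.1058 years

Periodic yield y = 0.1095. First find Macaulay duration:
  t   CF        PV=CF/(1+0.1095)^t    t·PV
  1        25.00        22.5327        22.5327
  2        25.00        20.3089        40.6177
  3        25.00        18.3045        54.9135
  4        25.00        16.4980        65.9919
  5        25.00        14.8697        74.3487
  6        25.00        13.4022        80.4132
  7        25.00        12.0795        84.5565
  8    10,025.00     4,365.8210    34,926.5683
  Σ                  4,483.8165    35,349.9425
P = 4,483.8165; Macaulay duration = 35,349.9425 / 4,483.8165 = 7.88390 years.
Modified duration = D_Mac / (1 + y) = 7.88390 / 1.1095 = 7.10581 years.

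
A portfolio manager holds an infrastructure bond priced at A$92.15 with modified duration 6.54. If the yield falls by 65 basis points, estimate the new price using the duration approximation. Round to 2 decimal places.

Duration approximation: ΔP/P ≈ -D_mod · Δy = -6.54 × (-0.0065) = +0.042510.
New price ≈ 92.15 × (1 + 0.042510) = 96.0672965.

A$96.07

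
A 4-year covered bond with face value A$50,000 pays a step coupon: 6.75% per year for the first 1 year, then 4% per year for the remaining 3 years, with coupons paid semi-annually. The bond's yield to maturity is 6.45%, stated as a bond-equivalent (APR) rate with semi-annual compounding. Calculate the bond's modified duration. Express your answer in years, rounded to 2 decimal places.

Periodic yield y = 0.03225. First find Macaulay duration:
  t   CF        PV=CF/(1+0.03225)^t    t·PV
  1     1,687.50     1,634.7784     1,634.7784
  2     1,687.50     1,583.7039     3,167.4079
  3     1,000.00       909.1705     2,727.5114
  4     1,000.00       880.7658     3,523.0631
  5     1,000.00       853.2485     4,266.2426
  6     1,000.00       826.5910     4,959.5458
  7     1,000.00       800.7662     5,605.3637
  8    51,000.00    39,563.1665   316,505.3320
  Σ                 47,052.1908   342,389.2449
P = 47,052.1908; Macaulay duration = 342,389.2449 / 47,052.1908 = 7.27680 half-year periods = 3.63840 years.
Modified duration = D_Mac / (1 + y) = 3.63840 / 1.03225 = 3.52473 years.

3.52 years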